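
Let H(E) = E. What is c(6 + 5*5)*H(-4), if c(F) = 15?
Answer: -60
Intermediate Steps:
c(6 + 5*5)*H(-4) = 15*(-4) = -60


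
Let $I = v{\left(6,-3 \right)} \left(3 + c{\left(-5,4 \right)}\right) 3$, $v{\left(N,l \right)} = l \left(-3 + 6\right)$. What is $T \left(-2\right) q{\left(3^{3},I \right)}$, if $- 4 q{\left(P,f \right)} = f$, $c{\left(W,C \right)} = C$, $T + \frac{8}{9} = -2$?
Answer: $273$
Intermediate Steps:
$T = - \frac{26}{9}$ ($T = - \frac{8}{9} - 2 = - \frac{26}{9} \approx -2.8889$)
$v{\left(N,l \right)} = 3 l$ ($v{\left(N,l \right)} = l 3 = 3 l$)
$I = -189$ ($I = 3 \left(-3\right) \left(3 + 4\right) 3 = \left(-9\right) 7 \cdot 3 = \left(-63\right) 3 = -189$)
$q{\left(P,f \right)} = - \frac{f}{4}$
$T \left(-2\right) q{\left(3^{3},I \right)} = \left(- \frac{26}{9}\right) \left(-2\right) \left(\left(- \frac{1}{4}\right) \left(-189\right)\right) = \frac{52}{9} \cdot \frac{189}{4} = 273$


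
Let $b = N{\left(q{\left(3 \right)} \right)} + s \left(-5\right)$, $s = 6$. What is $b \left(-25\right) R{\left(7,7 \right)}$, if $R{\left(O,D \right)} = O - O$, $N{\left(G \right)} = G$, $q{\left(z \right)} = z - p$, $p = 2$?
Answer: $0$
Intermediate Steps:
$q{\left(z \right)} = -2 + z$ ($q{\left(z \right)} = z - 2 = -2 + z$)
$R{\left(O,D \right)} = 0$
$b = -29$ ($b = \left(-2 + 3\right) + 6 \left(-5\right) = 1 - 30 = -29$)
$b \left(-25\right) R{\left(7,7 \right)} = \left(-29\right) \left(-25\right) 0 = 725 \cdot 0 = 0$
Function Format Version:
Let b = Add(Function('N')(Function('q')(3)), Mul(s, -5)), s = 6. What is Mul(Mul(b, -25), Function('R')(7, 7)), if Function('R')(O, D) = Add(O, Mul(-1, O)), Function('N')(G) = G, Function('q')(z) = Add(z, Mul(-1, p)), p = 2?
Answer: 0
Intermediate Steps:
Function('q')(z) = Add(-2, z) (Function('q')(z) = Add(z, Mul(-1, 2)) = Add(z, -2) = Add(-2, z))
Function('R')(O, D) = 0
b = -29 (b = Add(Add(-2, 3), Mul(6, -5)) = Add(1, -30) = -29)
Mul(Mul(b, -25), Function('R')(7, 7)) = Mul(Mul(-29, -25), 0) = Mul(725, 0) = 0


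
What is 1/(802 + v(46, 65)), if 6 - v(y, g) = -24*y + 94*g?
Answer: -1/4198 ≈ -0.00023821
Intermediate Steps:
v(y, g) = 6 - 94*g + 24*y (v(y, g) = 6 - (-24*y + 94*g) = 6 + (-94*g + 24*y) = 6 - 94*g + 24*y)
1/(802 + v(46, 65)) = 1/(802 + (6 - 94*65 + 24*46)) = 1/(802 + (6 - 6110 + 1104)) = 1/(802 - 5000) = 1/(-4198) = -1/4198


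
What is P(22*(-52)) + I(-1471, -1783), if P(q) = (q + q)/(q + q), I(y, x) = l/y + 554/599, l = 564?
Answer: 1358227/881129 ≈ 1.5415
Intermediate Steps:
I(y, x) = 554/599 + 564/y (I(y, x) = 564/y + 554/599 = 554/599 + 564/y)
P(q) = 1 (P(q) = (2*q)/((2*q)) = (2*q)*(1/(2*q)) = 1)
P(22*(-52)) + I(-1471, -1783) = 1 + (554/599 + 564/(-1471)) = 1 + (554/599 + 564*(-1/1471)) = 1 + (554/599 - 564/1471) = 1 + 477098/881129 = 1358227/881129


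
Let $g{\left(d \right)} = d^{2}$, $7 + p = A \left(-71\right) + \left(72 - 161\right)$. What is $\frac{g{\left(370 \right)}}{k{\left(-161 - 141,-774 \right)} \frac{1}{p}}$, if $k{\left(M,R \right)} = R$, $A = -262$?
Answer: $- \frac{1266735700}{387} \approx -3.2732 \cdot 10^{6}$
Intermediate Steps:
$p = 18506$ ($p = -7 + \left(\left(-262\right) \left(-71\right) + \left(72 - 161\right)\right) = -7 + \left(18602 - 89\right) = -7 + 18513 = 18506$)
$\frac{g{\left(370 \right)}}{k{\left(-161 - 141,-774 \right)} \frac{1}{p}} = \frac{370^{2}}{\left(-774\right) \frac{1}{18506}} = \frac{136900}{\left(-774\right) \frac{1}{18506}} = \frac{136900}{- \frac{387}{9253}} = 136900 \left(- \frac{9253}{387}\right) = - \frac{1266735700}{387}$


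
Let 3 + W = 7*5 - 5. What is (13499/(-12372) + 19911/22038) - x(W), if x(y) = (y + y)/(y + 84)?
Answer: -1133400173/1681367172 ≈ -0.67409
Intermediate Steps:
W = 27 (W = -3 + (7*5 - 5) = -3 + (35 - 5) = -3 + 30 = 27)
x(y) = 2*y/(84 + y) (x(y) = (2*y)/(84 + y) = 2*y/(84 + y))
(13499/(-12372) + 19911/22038) - x(W) = (13499/(-12372) + 19911/22038) - 2*27/(84 + 27) = (13499*(-1/12372) + 19911*(1/22038)) - 2*27/111 = (-13499/12372 + 6637/7346) - 2*27/111 = -8525345/45442356 - 1*18/37 = -8525345/45442356 - 18/37 = -1133400173/1681367172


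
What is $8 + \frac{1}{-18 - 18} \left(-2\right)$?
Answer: $\frac{145}{18} \approx 8.0556$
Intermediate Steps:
$8 + \frac{1}{-18 - 18} \left(-2\right) = 8 + \frac{1}{-36} \left(-2\right) = 8 - - \frac{1}{18} = 8 + \frac{1}{18} = \frac{145}{18}$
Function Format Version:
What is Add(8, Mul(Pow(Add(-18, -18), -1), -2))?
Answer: Rational(145, 18) ≈ 8.0556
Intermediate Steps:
Add(8, Mul(Pow(Add(-18, -18), -1), -2)) = Add(8, Mul(Pow(-36, -1), -2)) = Add(8, Mul(Rational(-1, 36), -2)) = Add(8, Rational(1, 18)) = Rational(145, 18)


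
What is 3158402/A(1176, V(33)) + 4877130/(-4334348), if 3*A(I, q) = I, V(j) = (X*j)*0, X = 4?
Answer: 1710962694617/212383052 ≈ 8056.0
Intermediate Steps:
V(j) = 0 (V(j) = (4*j)*0 = 0)
A(I, q) = I/3
3158402/A(1176, V(33)) + 4877130/(-4334348) = 3158402/(((1/3)*1176)) + 4877130/(-4334348) = 3158402/392 + 4877130*(-1/4334348) = 3158402*(1/392) - 2438565/2167174 = 1579201/196 - 2438565/2167174 = 1710962694617/212383052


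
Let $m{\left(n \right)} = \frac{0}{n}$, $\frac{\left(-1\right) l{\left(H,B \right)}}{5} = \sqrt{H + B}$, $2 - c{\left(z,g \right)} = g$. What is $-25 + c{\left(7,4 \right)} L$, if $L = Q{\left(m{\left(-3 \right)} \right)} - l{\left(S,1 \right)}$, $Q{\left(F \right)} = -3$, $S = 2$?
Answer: $-19 - 10 \sqrt{3} \approx -36.32$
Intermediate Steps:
$c{\left(z,g \right)} = 2 - g$
$l{\left(H,B \right)} = - 5 \sqrt{B + H}$ ($l{\left(H,B \right)} = - 5 \sqrt{H + B} = - 5 \sqrt{B + H}$)
$m{\left(n \right)} = 0$
$L = -3 + 5 \sqrt{3}$ ($L = -3 - - 5 \sqrt{1 + 2} = -3 - - 5 \sqrt{3} = -3 + 5 \sqrt{3} \approx 5.6603$)
$-25 + c{\left(7,4 \right)} L = -25 + \left(2 - 4\right) \left(-3 + 5 \sqrt{3}\right) = -25 - 2 \left(-3 + 5 \sqrt{3}\right) = -25 + \left(6 - 10 \sqrt{3}\right) = -19 - 10 \sqrt{3}$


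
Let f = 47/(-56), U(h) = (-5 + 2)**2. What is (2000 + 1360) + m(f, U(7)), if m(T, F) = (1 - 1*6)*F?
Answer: 3315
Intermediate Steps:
U(h) = 9 (U(h) = (-3)**2 = 9)
f = -47/56 (f = 47*(-1/56) = -47/56 ≈ -0.83929)
m(T, F) = -5*F (m(T, F) = (1 - 6)*F = -5*F)
(2000 + 1360) + m(f, U(7)) = (2000 + 1360) - 5*9 = 3360 - 45 = 3315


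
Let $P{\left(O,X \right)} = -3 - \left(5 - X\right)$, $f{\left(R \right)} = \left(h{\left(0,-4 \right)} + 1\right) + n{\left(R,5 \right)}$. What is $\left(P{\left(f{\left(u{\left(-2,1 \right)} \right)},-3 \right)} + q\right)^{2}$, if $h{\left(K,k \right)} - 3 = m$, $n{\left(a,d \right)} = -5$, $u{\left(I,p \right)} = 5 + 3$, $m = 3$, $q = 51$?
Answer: $1600$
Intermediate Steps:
$u{\left(I,p \right)} = 8$
$h{\left(K,k \right)} = 6$ ($h{\left(K,k \right)} = 3 + 3 = 6$)
$f{\left(R \right)} = 2$ ($f{\left(R \right)} = \left(6 + 1\right) - 5 = 7 - 5 = 2$)
$P{\left(O,X \right)} = -8 + X$ ($P{\left(O,X \right)} = -3 + \left(-5 + X\right) = -8 + X$)
$\left(P{\left(f{\left(u{\left(-2,1 \right)} \right)},-3 \right)} + q\right)^{2} = \left(\left(-8 - 3\right) + 51\right)^{2} = \left(-11 + 51\right)^{2} = 40^{2} = 1600$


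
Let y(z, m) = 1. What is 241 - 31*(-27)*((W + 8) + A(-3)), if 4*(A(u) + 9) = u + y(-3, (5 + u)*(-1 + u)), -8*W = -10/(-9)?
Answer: -4523/4 ≈ -1130.8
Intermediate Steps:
W = -5/36 (W = -(-5)/(4*(-9)) = -(-5)*(-1)/(4*9) = -1/8*10/9 = -5/36 ≈ -0.13889)
A(u) = -35/4 + u/4 (A(u) = -9 + (u + 1)/4 = -9 + (1 + u)/4 = -9 + (1/4 + u/4) = -35/4 + u/4)
241 - 31*(-27)*((W + 8) + A(-3)) = 241 - 31*(-27)*((-5/36 + 8) + (-35/4 + (1/4)*(-3))) = 241 - (-837)*(283/36 + (-35/4 - 3/4)) = 241 - (-837)*(283/36 - 19/2) = 241 - (-837)*(-59)/36 = 241 - 1*5487/4 = 241 - 5487/4 = -4523/4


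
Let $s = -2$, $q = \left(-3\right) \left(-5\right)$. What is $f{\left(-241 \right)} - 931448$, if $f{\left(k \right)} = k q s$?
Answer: $-924218$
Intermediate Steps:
$q = 15$
$f{\left(k \right)} = - 30 k$ ($f{\left(k \right)} = k 15 \left(-2\right) = 15 k \left(-2\right) = - 30 k$)
$f{\left(-241 \right)} - 931448 = \left(-30\right) \left(-241\right) - 931448 = 7230 - 931448 = -924218$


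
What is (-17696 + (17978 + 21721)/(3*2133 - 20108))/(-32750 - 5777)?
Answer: 242634163/528166643 ≈ 0.45939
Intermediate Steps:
(-17696 + (17978 + 21721)/(3*2133 - 20108))/(-32750 - 5777) = (-17696 + 39699/(6399 - 20108))/(-38527) = (-17696 + 39699/(-13709))*(-1/38527) = (-17696 + 39699*(-1/13709))*(-1/38527) = (-17696 - 39699/13709)*(-1/38527) = -242634163/13709*(-1/38527) = 242634163/528166643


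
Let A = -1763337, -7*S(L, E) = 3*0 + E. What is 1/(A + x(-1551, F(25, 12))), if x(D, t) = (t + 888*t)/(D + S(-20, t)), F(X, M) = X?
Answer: -10882/19188788809 ≈ -5.6710e-7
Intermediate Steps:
S(L, E) = -E/7 (S(L, E) = -(3*0 + E)/7 = -(0 + E)/7 = -E/7)
x(D, t) = 889*t/(D - t/7) (x(D, t) = (t + 888*t)/(D - t/7) = (889*t)/(D - t/7) = 889*t/(D - t/7))
1/(A + x(-1551, F(25, 12))) = 1/(-1763337 + 6223*25/(-1*25 + 7*(-1551))) = 1/(-1763337 + 6223*25/(-25 - 10857)) = 1/(-1763337 + 6223*25/(-10882)) = 1/(-1763337 + 6223*25*(-1/10882)) = 1/(-1763337 - 155575/10882) = 1/(-19188788809/10882) = -10882/19188788809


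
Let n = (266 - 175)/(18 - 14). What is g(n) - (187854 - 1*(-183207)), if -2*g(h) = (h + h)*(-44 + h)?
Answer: -5929241/16 ≈ -3.7058e+5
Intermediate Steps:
n = 91/4 ≈ 22.750
g(h) = -h*(-44 + h) (g(h) = -(h + h)*(-44 + h)/2 = -2*h*(-44 + h)/2 = -h*(-44 + h))
g(n) - (187854 - 1*(-183207)) = 91*(44 - 1*91/4)/4 - (187854 - 1*(-183207)) = 91*(44 - 91/4)/4 - (187854 + 183207) = (91/4)*(85/4) - 1*371061 = 7735/16 - 371061 = -5929241/16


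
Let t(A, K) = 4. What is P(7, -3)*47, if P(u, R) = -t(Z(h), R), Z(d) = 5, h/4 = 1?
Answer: -188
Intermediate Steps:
h = 4 (h = 4*1 = 4)
P(u, R) = -4 (P(u, R) = -1*4 = -4)
P(7, -3)*47 = -4*47 = -188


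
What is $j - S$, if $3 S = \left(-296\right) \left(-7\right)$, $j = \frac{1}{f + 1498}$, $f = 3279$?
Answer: $- \frac{9897941}{14331} \approx -690.67$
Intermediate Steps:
$j = \frac{1}{4777}$ ($j = \frac{1}{3279 + 1498} = \frac{1}{4777} \approx 0.00020934$)
$S = \frac{2072}{3}$ ($S = \frac{\left(-296\right) \left(-7\right)}{3} = \frac{1}{3} \cdot 2072 = \frac{2072}{3} \approx 690.67$)
$j - S = \frac{1}{4777} - \frac{2072}{3} = - \frac{9897941}{14331}$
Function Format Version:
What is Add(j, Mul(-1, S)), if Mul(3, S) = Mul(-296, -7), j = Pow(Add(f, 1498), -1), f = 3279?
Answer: Rational(-9897941, 14331) ≈ -690.67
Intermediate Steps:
j = Rational(1, 4777) (j = Pow(Add(3279, 1498), -1) = Pow(4777, -1) = Rational(1, 4777) ≈ 0.00020934)
S = Rational(2072, 3) (S = Mul(Rational(1, 3), Mul(-296, -7)) = Mul(Rational(1, 3), 2072) = Rational(2072, 3) ≈ 690.67)
Add(j, Mul(-1, S)) = Add(Rational(1, 4777), Mul(-1, Rational(2072, 3))) = Add(Rational(1, 4777), Rational(-2072, 3)) = Rational(-9897941, 14331)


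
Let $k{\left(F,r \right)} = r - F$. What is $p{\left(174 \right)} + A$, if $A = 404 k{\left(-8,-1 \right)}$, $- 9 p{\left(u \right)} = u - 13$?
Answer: $\frac{25291}{9} \approx 2810.1$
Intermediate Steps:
$p{\left(u \right)} = \frac{13}{9} - \frac{u}{9}$ ($p{\left(u \right)} = - \frac{u - 13}{9} = - \frac{-13 + u}{9} = \frac{13}{9} - \frac{u}{9}$)
$A = 2828$ ($A = 404 \left(-1 - -8\right) = 404 \left(-1 + 8\right) = 404 \cdot 7 = 2828$)
$p{\left(174 \right)} + A = \left(\frac{13}{9} - \frac{58}{3}\right) + 2828 = - \frac{161}{9} + 2828 = \frac{25291}{9}$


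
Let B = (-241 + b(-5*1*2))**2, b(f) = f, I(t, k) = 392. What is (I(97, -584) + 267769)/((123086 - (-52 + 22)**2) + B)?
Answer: 89387/61729 ≈ 1.4481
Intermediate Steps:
B = 63001 (B = (-241 - 5*1*2)**2 = (-241 - 5*2)**2 = (-241 - 10)**2 = (-251)**2 = 63001)
(I(97, -584) + 267769)/((123086 - (-52 + 22)**2) + B) = (392 + 267769)/((123086 - (-52 + 22)**2) + 63001) = 268161/((123086 - 1*(-30)**2) + 63001) = 268161/((123086 - 1*900) + 63001) = 268161/((123086 - 900) + 63001) = 268161/(122186 + 63001) = 268161/185187 = 268161*(1/185187) = 89387/61729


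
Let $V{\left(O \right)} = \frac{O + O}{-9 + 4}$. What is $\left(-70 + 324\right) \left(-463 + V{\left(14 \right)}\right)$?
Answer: $- \frac{595122}{5} \approx -1.1902 \cdot 10^{5}$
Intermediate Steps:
$V{\left(O \right)} = - \frac{2 O}{5}$ ($V{\left(O \right)} = \frac{2 O}{-5} = 2 O \left(- \frac{1}{5}\right) = - \frac{2 O}{5}$)
$\left(-70 + 324\right) \left(-463 + V{\left(14 \right)}\right) = \left(-70 + 324\right) \left(-463 - \frac{28}{5}\right) = 254 \left(-463 - \frac{28}{5}\right) = 254 \left(- \frac{2343}{5}\right) = - \frac{595122}{5}$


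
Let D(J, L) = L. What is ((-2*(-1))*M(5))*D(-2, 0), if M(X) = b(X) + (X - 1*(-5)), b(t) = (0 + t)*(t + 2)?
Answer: 0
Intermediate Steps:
b(t) = t*(2 + t)
M(X) = 5 + X + X*(2 + X) (M(X) = X*(2 + X) + (X - 1*(-5)) = X*(2 + X) + (X + 5) = X*(2 + X) + (5 + X) = 5 + X + X*(2 + X))
((-2*(-1))*M(5))*D(-2, 0) = ((-2*(-1))*(5 + 5 + 5*(2 + 5)))*0 = (2*(5 + 5 + 5*7))*0 = (2*(5 + 5 + 35))*0 = (2*45)*0 = 90*0 = 0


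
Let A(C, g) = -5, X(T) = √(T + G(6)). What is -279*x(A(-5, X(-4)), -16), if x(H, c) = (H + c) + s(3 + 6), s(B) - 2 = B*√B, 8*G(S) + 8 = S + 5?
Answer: -2232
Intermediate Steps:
G(S) = -3/8 + S/8 (G(S) = -1 + (S + 5)/8 = -1 + (5 + S)/8 = -1 + (5/8 + S/8) = -3/8 + S/8)
s(B) = 2 + B^(3/2) (s(B) = 2 + B*√B = 2 + B^(3/2))
X(T) = √(3/8 + T) (X(T) = √(T + (-3/8 + (⅛)*6)) = √(T + (-3/8 + ¾)) = √(T + 3/8) = √(3/8 + T))
x(H, c) = 29 + H + c (x(H, c) = (H + c) + (2 + (3 + 6)^(3/2)) = (H + c) + (2 + 9^(3/2)) = (H + c) + (2 + 27) = (H + c) + 29 = 29 + H + c)
-279*x(A(-5, X(-4)), -16) = -279*(29 - 5 - 16) = -279*8 = -2232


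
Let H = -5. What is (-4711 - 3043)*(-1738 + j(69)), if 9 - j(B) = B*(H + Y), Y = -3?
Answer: 9126458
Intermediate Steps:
j(B) = 9 + 8*B (j(B) = 9 - B*(-5 - 3) = 9 - B*(-8) = 9 - (-8)*B = 9 + 8*B)
(-4711 - 3043)*(-1738 + j(69)) = (-4711 - 3043)*(-1738 + (9 + 8*69)) = -7754*(-1738 + (9 + 552)) = -7754*(-1738 + 561) = -7754*(-1177) = 9126458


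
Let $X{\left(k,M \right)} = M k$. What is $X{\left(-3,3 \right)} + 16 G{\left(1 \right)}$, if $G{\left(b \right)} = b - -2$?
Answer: $39$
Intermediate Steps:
$G{\left(b \right)} = 2 + b$ ($G{\left(b \right)} = b + 2 = 2 + b$)
$X{\left(-3,3 \right)} + 16 G{\left(1 \right)} = 3 \left(-3\right) + 16 \left(2 + 1\right) = -9 + 16 \cdot 3 = -9 + 48 = 39$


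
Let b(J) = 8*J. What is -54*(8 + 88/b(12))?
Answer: -963/2 ≈ -481.50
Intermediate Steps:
-54*(8 + 88/b(12)) = -54*(8 + 88/((8*12))) = -54*(8 + 88/96) = -54*(8 + 88*(1/96)) = -54*(8 + 11/12) = -54*107/12 = -963/2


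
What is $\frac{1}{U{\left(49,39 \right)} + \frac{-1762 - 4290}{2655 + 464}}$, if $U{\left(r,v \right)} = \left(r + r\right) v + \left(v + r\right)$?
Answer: $\frac{3119}{12189238} \approx 0.00025588$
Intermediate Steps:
$U{\left(r,v \right)} = r + v + 2 r v$ ($U{\left(r,v \right)} = 2 r v + \left(r + v\right) = r + v + 2 r v$)
$\frac{1}{U{\left(49,39 \right)} + \frac{-1762 - 4290}{2655 + 464}} = \frac{1}{\left(49 + 39 + 2 \cdot 49 \cdot 39\right) + \frac{-1762 - 4290}{2655 + 464}} = \frac{1}{\left(49 + 39 + 3822\right) - \frac{6052}{3119}} = \frac{1}{3910 - \frac{6052}{3119}} = \frac{1}{\frac{12189238}{3119}} = \frac{3119}{12189238}$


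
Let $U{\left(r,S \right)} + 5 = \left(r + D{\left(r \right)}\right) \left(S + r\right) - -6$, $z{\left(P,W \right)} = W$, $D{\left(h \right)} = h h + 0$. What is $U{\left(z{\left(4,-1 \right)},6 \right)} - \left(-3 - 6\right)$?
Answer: $10$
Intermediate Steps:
$D{\left(h \right)} = h^{2}$ ($D{\left(h \right)} = h^{2} + 0 = h^{2}$)
$U{\left(r,S \right)} = 1 + \left(S + r\right) \left(r + r^{2}\right)$ ($U{\left(r,S \right)} = -5 + \left(\left(r + r^{2}\right) \left(S + r\right) - -6\right) = -5 + \left(\left(S + r\right) \left(r + r^{2}\right) + 6\right) = -5 + \left(6 + \left(S + r\right) \left(r + r^{2}\right)\right) = 1 + \left(S + r\right) \left(r + r^{2}\right)$)
$U{\left(z{\left(4,-1 \right)},6 \right)} - \left(-3 - 6\right) = \left(1 + \left(-1\right)^{2} + \left(-1\right)^{3} + 6 \left(-1\right) + 6 \left(-1\right)^{2}\right) - \left(-3 - 6\right) = \left(1 + 1 - 1 - 6 + 6 \cdot 1\right) - -9 = \left(1 + 1 - 1 - 6 + 6\right) + 9 = 1 + 9 = 10$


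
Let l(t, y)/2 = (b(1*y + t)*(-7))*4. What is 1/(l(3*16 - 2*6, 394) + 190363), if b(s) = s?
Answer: 1/166283 ≈ 6.0138e-6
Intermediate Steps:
l(t, y) = -56*t - 56*y (l(t, y) = 2*(((1*y + t)*(-7))*4) = 2*(((y + t)*(-7))*4) = 2*(((t + y)*(-7))*4) = 2*((-7*t - 7*y)*4) = 2*(-28*t - 28*y) = -56*t - 56*y)
1/(l(3*16 - 2*6, 394) + 190363) = 1/((-56*(3*16 - 2*6) - 56*394) + 190363) = 1/((-56*(48 - 12) - 22064) + 190363) = 1/((-56*36 - 22064) + 190363) = 1/((-2016 - 22064) + 190363) = 1/(-24080 + 190363) = 1/166283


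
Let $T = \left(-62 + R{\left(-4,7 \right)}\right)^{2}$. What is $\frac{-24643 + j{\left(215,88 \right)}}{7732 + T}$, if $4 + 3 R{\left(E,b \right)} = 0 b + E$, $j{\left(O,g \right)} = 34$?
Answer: $- \frac{17037}{8248} \approx -2.0656$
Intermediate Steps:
$R{\left(E,b \right)} = - \frac{4}{3} + \frac{E}{3}$ ($R{\left(E,b \right)} = - \frac{4}{3} + \frac{0 b + E}{3} = - \frac{4}{3} + \frac{0 + E}{3} = - \frac{4}{3} + \frac{E}{3}$)
$T = \frac{37636}{9}$ ($T = \left(-62 + \left(- \frac{4}{3} + \frac{1}{3} \left(-4\right)\right)\right)^{2} = \left(-62 - \frac{8}{3}\right)^{2} = \left(- \frac{194}{3}\right)^{2} = \frac{37636}{9} \approx 4181.8$)
$\frac{-24643 + j{\left(215,88 \right)}}{7732 + T} = \frac{-24643 + 34}{7732 + \frac{37636}{9}} = - \frac{24609}{\frac{107224}{9}} = \left(-24609\right) \frac{9}{107224} = - \frac{17037}{8248}$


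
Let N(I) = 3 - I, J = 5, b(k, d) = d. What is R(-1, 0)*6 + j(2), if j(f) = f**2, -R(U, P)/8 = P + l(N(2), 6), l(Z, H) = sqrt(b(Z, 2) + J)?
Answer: 4 - 48*sqrt(7) ≈ -123.00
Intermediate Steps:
l(Z, H) = sqrt(7) (l(Z, H) = sqrt(2 + 5) = sqrt(7))
R(U, P) = -8*P - 8*sqrt(7) (R(U, P) = -8*(P + sqrt(7)) = -8*P - 8*sqrt(7))
R(-1, 0)*6 + j(2) = (-8*0 - 8*sqrt(7))*6 + 2**2 = (0 - 8*sqrt(7))*6 + 4 = -8*sqrt(7)*6 + 4 = -48*sqrt(7) + 4 = 4 - 48*sqrt(7)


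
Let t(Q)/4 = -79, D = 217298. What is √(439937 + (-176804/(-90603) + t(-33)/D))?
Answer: √4736816135619369238163263/3281308449 ≈ 663.28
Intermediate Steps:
t(Q) = -316 (t(Q) = 4*(-79) = -316)
√(439937 + (-176804/(-90603) + t(-33)/D)) = √(439937 + (-176804/(-90603) - 316/217298)) = √(439937 + (-176804*(-1/90603) - 316*1/217298)) = √(439937 + (176804/90603 - 158/108649)) = √(439937 + 19195262522/9843925347) = √(4330726180645661/9843925347) = √4736816135619369238163263/3281308449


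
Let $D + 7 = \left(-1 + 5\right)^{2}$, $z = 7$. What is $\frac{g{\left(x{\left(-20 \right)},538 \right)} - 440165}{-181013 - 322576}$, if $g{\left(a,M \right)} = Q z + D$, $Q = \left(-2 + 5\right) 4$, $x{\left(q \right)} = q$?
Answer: $\frac{440072}{503589} \approx 0.87387$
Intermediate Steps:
$Q = 12$ ($Q = 3 \cdot 4 = 12$)
$D = 9$ ($D = -7 + \left(-1 + 5\right)^{2} = -7 + 4^{2} = -7 + 16 = 9$)
$g{\left(a,M \right)} = 93$ ($g{\left(a,M \right)} = 12 \cdot 7 + 9 = 84 + 9 = 93$)
$\frac{g{\left(x{\left(-20 \right)},538 \right)} - 440165}{-181013 - 322576} = \frac{93 - 440165}{-181013 - 322576} = - \frac{440072}{-503589} = \left(-440072\right) \left(- \frac{1}{503589}\right) = \frac{440072}{503589}$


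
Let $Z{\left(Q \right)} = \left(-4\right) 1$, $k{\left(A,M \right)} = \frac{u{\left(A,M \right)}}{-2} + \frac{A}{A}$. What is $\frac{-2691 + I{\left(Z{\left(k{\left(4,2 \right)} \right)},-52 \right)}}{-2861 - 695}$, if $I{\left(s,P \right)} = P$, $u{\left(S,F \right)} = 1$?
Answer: $\frac{2743}{3556} \approx 0.77137$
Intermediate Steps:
$k{\left(A,M \right)} = \frac{1}{2}$ ($k{\left(A,M \right)} = 1 \frac{1}{-2} + \frac{A}{A} = 1 \left(- \frac{1}{2}\right) + 1 = - \frac{1}{2} + 1 = \frac{1}{2}$)
$Z{\left(Q \right)} = -4$
$\frac{-2691 + I{\left(Z{\left(k{\left(4,2 \right)} \right)},-52 \right)}}{-2861 - 695} = \frac{-2691 - 52}{-2861 - 695} = - \frac{2743}{-3556} = \left(-2743\right) \left(- \frac{1}{3556}\right) = \frac{2743}{3556}$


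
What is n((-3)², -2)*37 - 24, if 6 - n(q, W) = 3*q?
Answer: -801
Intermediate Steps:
n(q, W) = 6 - 3*q
n((-3)², -2)*37 - 24 = (6 - 3*(-3)²)*37 - 24 = (6 - 3*9)*37 - 24 = (6 - 27)*37 - 24 = -21*37 - 24 = -777 - 24 = -801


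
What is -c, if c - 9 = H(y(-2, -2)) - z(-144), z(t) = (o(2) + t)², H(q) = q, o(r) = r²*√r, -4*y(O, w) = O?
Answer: 41517/2 - 1152*√2 ≈ 19129.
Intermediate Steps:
y(O, w) = -O/4
o(r) = r^(5/2)
z(t) = (t + 4*√2)² (z(t) = (2^(5/2) + t)² = (4*√2 + t)² = (t + 4*√2)²)
c = 19/2 - (-144 + 4*√2)² (c = 9 + (-¼*(-2) - (-144 + 4*√2)²) = 9 + (½ - (-144 + 4*√2)²) = 19/2 - (-144 + 4*√2)² ≈ -19129.)
-c = -(-41517/2 + 1152*√2) = 41517/2 - 1152*√2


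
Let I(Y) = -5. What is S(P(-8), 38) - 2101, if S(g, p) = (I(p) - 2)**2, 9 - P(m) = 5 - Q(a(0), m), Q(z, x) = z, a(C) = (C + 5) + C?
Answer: -2052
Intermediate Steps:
a(C) = 5 + 2*C (a(C) = (5 + C) + C = 5 + 2*C)
P(m) = 9 (P(m) = 9 - (5 - (5 + 2*0)) = 9 - (5 - (5 + 0)) = 9 - (5 - 1*5) = 9 - (5 - 5) = 9 - 1*0 = 9 + 0 = 9)
S(g, p) = 49 (S(g, p) = (-5 - 2)**2 = (-7)**2 = 49)
S(P(-8), 38) - 2101 = 49 - 2101 = -2052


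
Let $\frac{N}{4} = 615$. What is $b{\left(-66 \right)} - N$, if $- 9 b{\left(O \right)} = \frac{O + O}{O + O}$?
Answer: $- \frac{22141}{9} \approx -2460.1$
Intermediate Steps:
$b{\left(O \right)} = - \frac{1}{9}$ ($b{\left(O \right)} = - \frac{\left(O + O\right) \frac{1}{O + O}}{9} = - \frac{2 O \frac{1}{2 O}}{9} = \left(- \frac{1}{9}\right) 1 = - \frac{1}{9}$)
$N = 2460$ ($N = 4 \cdot 615 = 2460$)
$b{\left(-66 \right)} - N = - \frac{1}{9} - 2460 = - \frac{22141}{9}$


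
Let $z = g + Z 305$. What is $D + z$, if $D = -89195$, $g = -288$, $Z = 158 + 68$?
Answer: $-20553$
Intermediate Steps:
$Z = 226$
$z = 68642$ ($z = -288 + 226 \cdot 305 = -288 + 68930 = 68642$)
$D + z = -89195 + 68642 = -20553$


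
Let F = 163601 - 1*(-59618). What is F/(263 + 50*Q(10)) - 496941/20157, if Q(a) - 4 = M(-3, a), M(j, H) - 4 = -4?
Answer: 1423113900/3110897 ≈ 457.46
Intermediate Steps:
M(j, H) = 0 (M(j, H) = 4 - 4 = 0)
Q(a) = 4 (Q(a) = 4 + 0 = 4)
F = 223219 (F = 163601 + 59618 = 223219)
F/(263 + 50*Q(10)) - 496941/20157 = 223219/(263 + 50*4) - 496941/20157 = 223219/(263 + 200) - 496941*1/20157 = 223219/463 - 165647/6719 = 1423113900/3110897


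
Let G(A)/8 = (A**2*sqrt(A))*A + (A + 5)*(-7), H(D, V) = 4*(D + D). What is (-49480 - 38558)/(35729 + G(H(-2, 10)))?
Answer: -3199741110/18500828209 - 11539316736*I/18500828209 ≈ -0.17295 - 0.62372*I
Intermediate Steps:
H(D, V) = 8*D (H(D, V) = 4*(2*D) = 8*D)
G(A) = -280 - 56*A + 8*A**(7/2) (G(A) = 8*((A**2*sqrt(A))*A + (A + 5)*(-7)) = 8*(A**(5/2)*A + (5 + A)*(-7)) = 8*(A**(7/2) + (-35 - 7*A)) = 8*(-35 + A**(7/2) - 7*A) = -280 - 56*A + 8*A**(7/2))
(-49480 - 38558)/(35729 + G(H(-2, 10))) = (-49480 - 38558)/(35729 + (-280 - 448*(-2) + 8*(8*(-2))**(7/2))) = -88038/(35729 + (-280 - 56*(-16) + 8*(-16)**(7/2))) = -88038/(35729 + (-280 + 896 + 8*(-16384*I))) = -88038/(35729 + (-280 + 896 - 131072*I)) = -88038/(35729 + (616 - 131072*I)) = -88038*(36345 + 131072*I)/18500828209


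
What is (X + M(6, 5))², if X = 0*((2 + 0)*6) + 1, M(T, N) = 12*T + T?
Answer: 6241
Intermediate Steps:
M(T, N) = 13*T
X = 1 (X = 0*(2*6) + 1 = 0*12 + 1 = 0 + 1 = 1)
(X + M(6, 5))² = (1 + 13*6)² = (1 + 78)² = 79² = 6241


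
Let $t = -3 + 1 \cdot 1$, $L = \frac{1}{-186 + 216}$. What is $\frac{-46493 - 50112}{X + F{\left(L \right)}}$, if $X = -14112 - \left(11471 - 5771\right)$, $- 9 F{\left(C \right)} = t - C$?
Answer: $\frac{26083350}{5349179} \approx 4.8761$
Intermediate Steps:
$L = \frac{1}{30} \approx 0.033333$
$t = -2$ ($t = -3 + 1 = -2$)
$F{\left(C \right)} = \frac{2}{9} + \frac{C}{9}$ ($F{\left(C \right)} = - \frac{-2 - C}{9} = \frac{2}{9} + \frac{C}{9}$)
$X = -19812$ ($X = -14112 - \left(11471 - 5771\right) = -14112 - 5700 = -19812$)
$\frac{-46493 - 50112}{X + F{\left(L \right)}} = \frac{-46493 - 50112}{-19812 + \left(\frac{2}{9} + \frac{1}{9} \cdot \frac{1}{30}\right)} = - \frac{96605}{-19812 + \left(\frac{2}{9} + \frac{1}{270}\right)} = - \frac{96605}{-19812 + \frac{61}{270}} = - \frac{96605}{- \frac{5349179}{270}} = \left(-96605\right) \left(- \frac{270}{5349179}\right) = \frac{26083350}{5349179}$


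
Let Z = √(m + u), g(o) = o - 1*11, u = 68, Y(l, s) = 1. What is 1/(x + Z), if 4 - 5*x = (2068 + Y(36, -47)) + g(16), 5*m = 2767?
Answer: -2070/853873 - √15535/853873 ≈ -0.0025702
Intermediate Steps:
m = 2767/5 (m = (⅕)*2767 = 2767/5 ≈ 553.40)
g(o) = -11 + o (g(o) = o - 11 = -11 + o)
x = -414 (x = ⅘ - ((2068 + 1) + (-11 + 16))/5 = ⅘ - (2069 + 5)/5 = ⅘ - ⅕*2074 = ⅘ - 2074/5 = -414)
Z = √15535/5 (Z = √(2767/5 + 68) = √(3107/5) = √15535/5 ≈ 24.928)
1/(x + Z) = 1/(-414 + √15535/5)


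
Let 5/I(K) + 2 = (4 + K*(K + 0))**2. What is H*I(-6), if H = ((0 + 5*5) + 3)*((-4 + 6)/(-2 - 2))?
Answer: -35/799 ≈ -0.043805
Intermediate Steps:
I(K) = 5/(-2 + (4 + K**2)**2) (I(K) = 5/(-2 + (4 + K*(K + 0))**2) = 5/(-2 + (4 + K*K)**2) = 5/(-2 + (4 + K**2)**2))
H = -14 (H = ((0 + 25) + 3)*(2/(-4)) = (25 + 3)*(2*(-1/4)) = 28*(-1/2) = -14)
H*I(-6) = -70/(-2 + (4 + (-6)**2)**2) = -70/(-2 + (4 + 36)**2) = -70/(-2 + 40**2) = -70/(-2 + 1600) = -70/1598 = -14*5/1598 = -35/799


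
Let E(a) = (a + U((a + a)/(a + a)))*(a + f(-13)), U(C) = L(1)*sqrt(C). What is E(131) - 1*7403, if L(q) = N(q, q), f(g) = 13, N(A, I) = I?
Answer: 11605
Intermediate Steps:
L(q) = q
U(C) = sqrt(C) (U(C) = 1*sqrt(C) = sqrt(C))
E(a) = (1 + a)*(13 + a) (E(a) = (a + sqrt((a + a)/(a + a)))*(a + 13) = (a + sqrt((2*a)/((2*a))))*(13 + a) = (a + sqrt((2*a)*(1/(2*a))))*(13 + a) = (a + sqrt(1))*(13 + a) = (a + 1)*(13 + a) = (1 + a)*(13 + a))
E(131) - 1*7403 = (13 + 131**2 + 14*131) - 1*7403 = (13 + 17161 + 1834) - 7403 = 19008 - 7403 = 11605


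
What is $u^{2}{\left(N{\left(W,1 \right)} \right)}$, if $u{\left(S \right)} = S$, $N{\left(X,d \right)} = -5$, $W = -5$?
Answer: $25$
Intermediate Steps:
$u^{2}{\left(N{\left(W,1 \right)} \right)} = \left(-5\right)^{2} = 25$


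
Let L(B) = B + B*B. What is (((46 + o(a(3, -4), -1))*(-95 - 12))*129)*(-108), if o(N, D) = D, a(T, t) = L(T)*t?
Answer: 67082580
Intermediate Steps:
L(B) = B + B²
a(T, t) = T*t*(1 + T) (a(T, t) = (T*(1 + T))*t = T*t*(1 + T))
(((46 + o(a(3, -4), -1))*(-95 - 12))*129)*(-108) = (((46 - 1)*(-95 - 12))*129)*(-108) = ((45*(-107))*129)*(-108) = -4815*129*(-108) = -621135*(-108) = 67082580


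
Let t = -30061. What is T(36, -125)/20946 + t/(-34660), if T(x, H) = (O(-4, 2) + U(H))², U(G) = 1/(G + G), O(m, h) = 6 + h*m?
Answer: 656038438661/756237875000 ≈ 0.86750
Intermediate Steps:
U(G) = 1/(2*G)
T(x, H) = (-2 + 1/(2*H))² (T(x, H) = ((6 + 2*(-4)) + 1/(2*H))² = ((6 - 8) + 1/(2*H))² = (-2 + 1/(2*H))²)
T(36, -125)/20946 + t/(-34660) = ((¼)*(-1 + 4*(-125))²/(-125)²)/20946 - 30061/(-34660) = ((¼)*(1/15625)*(-1 - 500)²)*(1/20946) - 30061*(-1/34660) = ((¼)*(1/15625)*(-501)²)*(1/20946) + 30061/34660 = ((¼)*(1/15625)*251001)*(1/20946) + 30061/34660 = (251001/62500)*(1/20946) + 30061/34660 = 83667/436375000 + 30061/34660 = 656038438661/756237875000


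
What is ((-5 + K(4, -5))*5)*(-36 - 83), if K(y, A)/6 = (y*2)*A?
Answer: 145775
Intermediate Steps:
K(y, A) = 12*A*y (K(y, A) = 6*((y*2)*A) = 6*((2*y)*A) = 6*(2*A*y) = 12*A*y)
((-5 + K(4, -5))*5)*(-36 - 83) = ((-5 + 12*(-5)*4)*5)*(-36 - 83) = ((-5 - 240)*5)*(-119) = -245*5*(-119) = -1225*(-119) = 145775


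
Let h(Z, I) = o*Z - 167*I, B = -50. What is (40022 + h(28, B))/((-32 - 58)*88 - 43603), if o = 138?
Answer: -52236/51523 ≈ -1.0138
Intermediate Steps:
h(Z, I) = -167*I + 138*Z (h(Z, I) = 138*Z - 167*I = -167*I + 138*Z)
(40022 + h(28, B))/((-32 - 58)*88 - 43603) = (40022 + (-167*(-50) + 138*28))/((-32 - 58)*88 - 43603) = (40022 + (8350 + 3864))/(-90*88 - 43603) = (40022 + 12214)/(-7920 - 43603) = 52236/(-51523) = 52236*(-1/51523) = -52236/51523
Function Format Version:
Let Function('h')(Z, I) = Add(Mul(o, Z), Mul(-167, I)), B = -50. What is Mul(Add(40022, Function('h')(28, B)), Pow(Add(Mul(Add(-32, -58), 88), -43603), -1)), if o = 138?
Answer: Rational(-52236, 51523) ≈ -1.0138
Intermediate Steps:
Function('h')(Z, I) = Add(Mul(-167, I), Mul(138, Z)) (Function('h')(Z, I) = Add(Mul(138, Z), Mul(-167, I)) = Add(Mul(-167, I), Mul(138, Z)))
Mul(Add(40022, Function('h')(28, B)), Pow(Add(Mul(Add(-32, -58), 88), -43603), -1)) = Mul(Add(40022, Add(Mul(-167, -50), Mul(138, 28))), Pow(Add(Mul(Add(-32, -58), 88), -43603), -1)) = Mul(Add(40022, Add(8350, 3864)), Pow(Add(Mul(-90, 88), -43603), -1)) = Mul(Add(40022, 12214), Pow(Add(-7920, -43603), -1)) = Mul(52236, Pow(-51523, -1)) = Mul(52236, Rational(-1, 51523)) = Rational(-52236, 51523)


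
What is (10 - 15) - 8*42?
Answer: -341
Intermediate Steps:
(10 - 15) - 8*42 = -5 - 336 = -341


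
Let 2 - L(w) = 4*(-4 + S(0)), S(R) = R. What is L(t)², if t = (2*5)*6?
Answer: 324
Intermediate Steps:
t = 60 (t = 10*6 = 60)
L(w) = 18 (L(w) = 2 - 4*(-4 + 0) = 2 - 4*(-4) = 2 - 1*(-16) = 2 + 16 = 18)
L(t)² = 18² = 324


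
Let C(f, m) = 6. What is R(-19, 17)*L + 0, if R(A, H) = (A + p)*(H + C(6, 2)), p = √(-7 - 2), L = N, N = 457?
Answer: -199709 + 31533*I ≈ -1.9971e+5 + 31533.0*I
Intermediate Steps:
L = 457
p = 3*I (p = √(-9) = 3*I ≈ 3.0*I)
R(A, H) = (6 + H)*(A + 3*I) (R(A, H) = (A + 3*I)*(H + 6) = (A + 3*I)*(6 + H) = (6 + H)*(A + 3*I))
R(-19, 17)*L + 0 = (6*(-19) + 18*I - 19*17 + 3*I*17)*457 + 0 = (-114 + 18*I - 323 + 51*I)*457 + 0 = (-437 + 69*I)*457 + 0 = (-199709 + 31533*I) + 0 = -199709 + 31533*I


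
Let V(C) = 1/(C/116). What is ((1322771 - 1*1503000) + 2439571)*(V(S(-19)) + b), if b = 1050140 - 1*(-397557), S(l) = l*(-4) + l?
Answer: 62146097433330/19 ≈ 3.2708e+12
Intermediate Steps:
S(l) = -3*l (S(l) = -4*l + l = -3*l)
V(C) = 116/C (V(C) = 1/(C*(1/116)) = 1/(C/116) = 116/C)
b = 1447697 (b = 1050140 + 397557 = 1447697)
((1322771 - 1*1503000) + 2439571)*(V(S(-19)) + b) = ((1322771 - 1*1503000) + 2439571)*(116/((-3*(-19))) + 1447697) = ((1322771 - 1503000) + 2439571)*(116/57 + 1447697) = (-180229 + 2439571)*(116*(1/57) + 1447697) = 2259342*(116/57 + 1447697) = 2259342*(82518845/57) = 62146097433330/19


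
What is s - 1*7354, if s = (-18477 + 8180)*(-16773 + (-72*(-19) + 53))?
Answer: 158072190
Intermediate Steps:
s = 158079544 (s = -10297*(-16773 + (1368 + 53)) = -10297*(-16773 + 1421) = -10297*(-15352) = 158079544)
s - 1*7354 = 158079544 - 1*7354 = 158079544 - 7354 = 158072190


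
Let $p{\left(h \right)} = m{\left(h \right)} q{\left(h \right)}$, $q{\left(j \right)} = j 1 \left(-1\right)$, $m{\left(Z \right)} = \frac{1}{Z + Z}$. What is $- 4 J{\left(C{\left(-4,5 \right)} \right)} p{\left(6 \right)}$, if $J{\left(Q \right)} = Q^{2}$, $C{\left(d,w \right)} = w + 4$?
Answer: $162$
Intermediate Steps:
$m{\left(Z \right)} = \frac{1}{2 Z}$
$C{\left(d,w \right)} = 4 + w$
$q{\left(j \right)} = - j$ ($q{\left(j \right)} = j \left(-1\right) = - j$)
$p{\left(h \right)} = - \frac{1}{2}$ ($p{\left(h \right)} = \frac{1}{2 h} \left(- h\right) = - \frac{1}{2}$)
$- 4 J{\left(C{\left(-4,5 \right)} \right)} p{\left(6 \right)} = - 4 \left(4 + 5\right)^{2} \left(- \frac{1}{2}\right) = - 4 \cdot 9^{2} \left(- \frac{1}{2}\right) = \left(-4\right) 81 \left(- \frac{1}{2}\right) = \left(-324\right) \left(- \frac{1}{2}\right) = 162$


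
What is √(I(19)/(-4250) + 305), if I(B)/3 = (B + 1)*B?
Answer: √2201687/85 ≈ 17.457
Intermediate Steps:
I(B) = 3*B*(1 + B) (I(B) = 3*((B + 1)*B) = 3*((1 + B)*B) = 3*(B*(1 + B)) = 3*B*(1 + B))
√(I(19)/(-4250) + 305) = √((3*19*(1 + 19))/(-4250) + 305) = √((3*19*20)*(-1/4250) + 305) = √(1140*(-1/4250) + 305) = √(-114/425 + 305) = √(129511/425) = √2201687/85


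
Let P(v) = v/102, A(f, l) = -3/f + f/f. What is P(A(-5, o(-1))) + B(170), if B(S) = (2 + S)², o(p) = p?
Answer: 7543924/255 ≈ 29584.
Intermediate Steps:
A(f, l) = 1 - 3/f (A(f, l) = -3/f + 1 = 1 - 3/f)
P(v) = v/102 (P(v) = v*(1/102) = v/102)
P(A(-5, o(-1))) + B(170) = ((-3 - 5)/(-5))/102 + (2 + 170)² = (-⅕*(-8))/102 + 172² = (1/102)*(8/5) + 29584 = 4/255 + 29584 = 7543924/255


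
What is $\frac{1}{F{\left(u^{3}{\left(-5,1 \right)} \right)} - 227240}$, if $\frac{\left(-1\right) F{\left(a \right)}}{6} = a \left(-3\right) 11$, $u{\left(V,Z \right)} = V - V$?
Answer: $- \frac{1}{227240} \approx -4.4006 \cdot 10^{-6}$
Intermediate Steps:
$u{\left(V,Z \right)} = 0$
$F{\left(a \right)} = 198 a$ ($F{\left(a \right)} = - 6 a \left(-3\right) 11 = - 6 - 3 a 11 = - 6 \left(- 33 a\right) = 198 a$)
$\frac{1}{F{\left(u^{3}{\left(-5,1 \right)} \right)} - 227240} = \frac{1}{198 \cdot 0^{3} - 227240} = \frac{1}{198 \cdot 0 - 227240} = \frac{1}{0 - 227240} = \frac{1}{-227240} = - \frac{1}{227240}$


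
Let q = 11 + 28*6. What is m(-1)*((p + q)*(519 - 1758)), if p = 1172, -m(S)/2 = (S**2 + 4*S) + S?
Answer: -13391112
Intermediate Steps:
m(S) = -10*S - 2*S**2 (m(S) = -2*((S**2 + 4*S) + S) = -2*(S**2 + 5*S) = -10*S - 2*S**2)
q = 179 (q = 11 + 168 = 179)
m(-1)*((p + q)*(519 - 1758)) = (-2*(-1)*(5 - 1))*((1172 + 179)*(519 - 1758)) = (-2*(-1)*4)*(1351*(-1239)) = 8*(-1673889) = -13391112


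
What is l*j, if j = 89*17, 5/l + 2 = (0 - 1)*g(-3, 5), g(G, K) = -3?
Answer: 7565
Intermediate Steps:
l = 5 (l = 5/(-2 + (0 - 1)*(-3)) = 5/(-2 - 1*(-3)) = 5/(-2 + 3) = 5/1 = 5*1 = 5)
j = 1513
l*j = 5*1513 = 7565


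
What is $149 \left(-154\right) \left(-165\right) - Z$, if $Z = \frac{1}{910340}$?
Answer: $\frac{3446629170599}{910340} \approx 3.7861 \cdot 10^{6}$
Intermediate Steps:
$Z = \frac{1}{910340} \approx 1.0985 \cdot 10^{-6}$
$149 \left(-154\right) \left(-165\right) - Z = 149 \left(-154\right) \left(-165\right) - \frac{1}{910340} = \left(-22946\right) \left(-165\right) - \frac{1}{910340} = 3786090 - \frac{1}{910340} = \frac{3446629170599}{910340}$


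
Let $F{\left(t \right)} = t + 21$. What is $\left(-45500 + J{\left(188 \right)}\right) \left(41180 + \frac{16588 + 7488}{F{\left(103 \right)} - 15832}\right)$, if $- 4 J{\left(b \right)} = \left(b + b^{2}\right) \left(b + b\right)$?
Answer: $- \frac{78209027052604}{561} \approx -1.3941 \cdot 10^{11}$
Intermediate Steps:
$J{\left(b \right)} = - \frac{b \left(b + b^{2}\right)}{2}$ ($J{\left(b \right)} = - \frac{\left(b + b^{2}\right) \left(b + b\right)}{4} = - \frac{\left(b + b^{2}\right) 2 b}{4} = - \frac{2 b \left(b + b^{2}\right)}{4} = - \frac{b \left(b + b^{2}\right)}{2}$)
$F{\left(t \right)} = 21 + t$
$\left(-45500 + J{\left(188 \right)}\right) \left(41180 + \frac{16588 + 7488}{F{\left(103 \right)} - 15832}\right) = \left(-45500 + \frac{188^{2} \left(-1 - 188\right)}{2}\right) \left(41180 + \frac{16588 + 7488}{\left(21 + 103\right) - 15832}\right) = \left(-45500 + \frac{1}{2} \cdot 35344 \left(-1 - 188\right)\right) \left(41180 + \frac{24076}{124 - 15832}\right) = \left(-45500 + \frac{1}{2} \cdot 35344 \left(-189\right)\right) \left(41180 + \frac{24076}{-15708}\right) = \left(-45500 - 3340008\right) \left(41180 + 24076 \left(- \frac{1}{15708}\right)\right) = - 3385508 \left(41180 - \frac{6019}{3927}\right) = \left(-3385508\right) \frac{161707841}{3927} = - \frac{78209027052604}{561}$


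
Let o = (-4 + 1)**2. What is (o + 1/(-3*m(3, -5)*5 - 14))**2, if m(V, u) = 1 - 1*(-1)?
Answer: 156025/1936 ≈ 80.591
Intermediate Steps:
m(V, u) = 2 (m(V, u) = 1 + 1 = 2)
o = 9 (o = (-3)**2 = 9)
(o + 1/(-3*m(3, -5)*5 - 14))**2 = (9 + 1/(-3*2*5 - 14))**2 = (9 + 1/(-6*5 - 14))**2 = (9 + 1/(-30 - 14))**2 = (9 + 1/(-44))**2 = (9 - 1/44)**2 = (395/44)**2 = 156025/1936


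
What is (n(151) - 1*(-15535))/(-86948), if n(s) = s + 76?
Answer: -7881/43474 ≈ -0.18128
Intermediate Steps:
n(s) = 76 + s
(n(151) - 1*(-15535))/(-86948) = ((76 + 151) - 1*(-15535))/(-86948) = (227 + 15535)*(-1/86948) = 15762*(-1/86948) = -7881/43474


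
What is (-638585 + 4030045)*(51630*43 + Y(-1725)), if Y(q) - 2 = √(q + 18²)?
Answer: 7529353214320 + 3391460*I*√1401 ≈ 7.5294e+12 + 1.2694e+8*I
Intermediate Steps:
Y(q) = 2 + √(324 + q) (Y(q) = 2 + √(q + 18²) = 2 + √(q + 324) = 2 + √(324 + q))
(-638585 + 4030045)*(51630*43 + Y(-1725)) = (-638585 + 4030045)*(51630*43 + (2 + √(324 - 1725))) = 3391460*(2220090 + (2 + √(-1401))) = 3391460*(2220090 + (2 + I*√1401)) = 3391460*(2220092 + I*√1401) = 7529353214320 + 3391460*I*√1401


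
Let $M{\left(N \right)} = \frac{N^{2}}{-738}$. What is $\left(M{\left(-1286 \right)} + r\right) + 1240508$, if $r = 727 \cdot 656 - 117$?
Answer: $\frac{632857909}{369} \approx 1.7151 \cdot 10^{6}$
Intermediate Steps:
$M{\left(N \right)} = - \frac{N^{2}}{738}$
$r = 476795$ ($r = 476912 - 117 = 476795$)
$\left(M{\left(-1286 \right)} + r\right) + 1240508 = \left(- \frac{\left(-1286\right)^{2}}{738} + 476795\right) + 1240508 = \left(\left(- \frac{1}{738}\right) 1653796 + 476795\right) + 1240508 = \left(- \frac{826898}{369} + 476795\right) + 1240508 = \frac{175110457}{369} + 1240508 = \frac{632857909}{369}$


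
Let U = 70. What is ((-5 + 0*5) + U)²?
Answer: 4225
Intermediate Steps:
((-5 + 0*5) + U)² = ((-5 + 0*5) + 70)² = ((-5 + 0) + 70)² = (-5 + 70)² = 65² = 4225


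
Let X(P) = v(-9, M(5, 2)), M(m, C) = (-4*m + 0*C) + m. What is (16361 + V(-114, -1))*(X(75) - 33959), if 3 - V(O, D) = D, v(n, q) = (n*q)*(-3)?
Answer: -562366860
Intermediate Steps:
M(m, C) = -3*m (M(m, C) = (-4*m + 0) + m = -4*m + m = -3*m)
v(n, q) = -3*n*q
V(O, D) = 3 - D
X(P) = -405 (X(P) = -3*(-9)*(-3*5) = -3*(-9)*(-15) = -405)
(16361 + V(-114, -1))*(X(75) - 33959) = (16361 + (3 - 1*(-1)))*(-405 - 33959) = (16361 + (3 + 1))*(-34364) = (16361 + 4)*(-34364) = 16365*(-34364) = -562366860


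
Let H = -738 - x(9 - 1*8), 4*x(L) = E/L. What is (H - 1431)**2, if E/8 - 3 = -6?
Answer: 4678569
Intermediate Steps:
E = -24 (E = 24 + 8*(-6) = 24 - 48 = -24)
x(L) = -6/L (x(L) = (-24/L)/4 = -6/L)
H = -732 (H = -738 - (-6)/(9 - 1*8) = -738 - (-6)/(9 - 8) = -738 - (-6)/1 = -738 - (-6) = -738 - 1*(-6) = -738 + 6 = -732)
(H - 1431)**2 = (-732 - 1431)**2 = (-2163)**2 = 4678569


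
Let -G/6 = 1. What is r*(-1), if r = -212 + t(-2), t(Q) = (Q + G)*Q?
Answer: 196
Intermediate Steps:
G = -6 (G = -6*1 = -6)
t(Q) = Q*(-6 + Q) (t(Q) = (Q - 6)*Q = (-6 + Q)*Q = Q*(-6 + Q))
r = -196 (r = -212 - 2*(-6 - 2) = -212 - 2*(-8) = -212 + 16 = -196)
r*(-1) = -196*(-1) = 196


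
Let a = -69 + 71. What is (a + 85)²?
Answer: 7569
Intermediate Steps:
a = 2
(a + 85)² = (2 + 85)² = 87² = 7569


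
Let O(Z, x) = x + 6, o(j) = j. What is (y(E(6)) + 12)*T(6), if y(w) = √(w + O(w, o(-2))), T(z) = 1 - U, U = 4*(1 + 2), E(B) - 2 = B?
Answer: -132 - 22*√3 ≈ -170.11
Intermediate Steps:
O(Z, x) = 6 + x
E(B) = 2 + B
U = 12 (U = 4*3 = 12)
T(z) = -11 (T(z) = 1 - 1*12 = 1 - 12 = -11)
y(w) = √(4 + w) (y(w) = √(w + (6 - 2)) = √(w + 4) = √(4 + w))
(y(E(6)) + 12)*T(6) = (√(4 + (2 + 6)) + 12)*(-11) = (√(4 + 8) + 12)*(-11) = (√12 + 12)*(-11) = (2*√3 + 12)*(-11) = (12 + 2*√3)*(-11) = -132 - 22*√3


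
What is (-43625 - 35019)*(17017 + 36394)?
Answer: -4200454684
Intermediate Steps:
(-43625 - 35019)*(17017 + 36394) = -78644*53411 = -4200454684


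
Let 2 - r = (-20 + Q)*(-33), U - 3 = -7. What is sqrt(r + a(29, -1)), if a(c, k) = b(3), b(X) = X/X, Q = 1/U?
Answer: I*sqrt(2661)/2 ≈ 25.792*I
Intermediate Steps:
U = -4 (U = 3 - 7 = -4)
Q = -1/4 (Q = 1/(-4) = -1/4 ≈ -0.25000)
b(X) = 1
a(c, k) = 1
r = -2665/4 (r = 2 - (-20 - 1/4)*(-33) = 2 - (-81)*(-33)/4 = 2 - 1*2673/4 = 2 - 2673/4 = -2665/4 ≈ -666.25)
sqrt(r + a(29, -1)) = sqrt(-2665/4 + 1) = sqrt(-2661/4) = I*sqrt(2661)/2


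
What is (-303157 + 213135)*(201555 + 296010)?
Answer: -44791796430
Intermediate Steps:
(-303157 + 213135)*(201555 + 296010) = -90022*497565 = -44791796430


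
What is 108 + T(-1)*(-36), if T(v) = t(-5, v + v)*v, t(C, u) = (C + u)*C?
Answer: 1368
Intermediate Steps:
t(C, u) = C*(C + u)
T(v) = v*(25 - 10*v) (T(v) = (-5*(-5 + (v + v)))*v = (-5*(-5 + 2*v))*v = (25 - 10*v)*v = v*(25 - 10*v))
108 + T(-1)*(-36) = 108 + (5*(-1)*(5 - 2*(-1)))*(-36) = 108 + (5*(-1)*(5 + 2))*(-36) = 108 + (5*(-1)*7)*(-36) = 108 - 35*(-36) = 108 + 1260 = 1368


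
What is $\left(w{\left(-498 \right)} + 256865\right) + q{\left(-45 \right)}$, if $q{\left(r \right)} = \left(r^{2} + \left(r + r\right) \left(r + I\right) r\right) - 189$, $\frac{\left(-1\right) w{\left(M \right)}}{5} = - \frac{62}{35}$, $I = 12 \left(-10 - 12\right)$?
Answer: $- \frac{6949181}{7} \approx -9.9274 \cdot 10^{5}$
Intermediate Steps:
$I = -264$ ($I = 12 \left(-22\right) = -264$)
$w{\left(M \right)} = \frac{62}{7}$ ($w{\left(M \right)} = - 5 \left(- \frac{62}{35}\right) = - 5 \left(\left(-62\right) \frac{1}{35}\right) = \left(-5\right) \left(- \frac{62}{35}\right) = \frac{62}{7}$)
$q{\left(r \right)} = -189 + r^{2} + 2 r^{2} \left(-264 + r\right)$ ($q{\left(r \right)} = \left(r^{2} + \left(r + r\right) \left(r - 264\right) r\right) - 189 = \left(r^{2} + 2 r \left(-264 + r\right) r\right) - 189 = \left(r^{2} + 2 r^{2} \left(-264 + r\right)\right) - 189 = -189 + r^{2} + 2 r^{2} \left(-264 + r\right)$)
$\left(w{\left(-498 \right)} + 256865\right) + q{\left(-45 \right)} = \left(\frac{62}{7} + 256865\right) - \left(189 + 182250 + 1067175\right) = \frac{1798117}{7} - 1249614 = - \frac{6949181}{7}$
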